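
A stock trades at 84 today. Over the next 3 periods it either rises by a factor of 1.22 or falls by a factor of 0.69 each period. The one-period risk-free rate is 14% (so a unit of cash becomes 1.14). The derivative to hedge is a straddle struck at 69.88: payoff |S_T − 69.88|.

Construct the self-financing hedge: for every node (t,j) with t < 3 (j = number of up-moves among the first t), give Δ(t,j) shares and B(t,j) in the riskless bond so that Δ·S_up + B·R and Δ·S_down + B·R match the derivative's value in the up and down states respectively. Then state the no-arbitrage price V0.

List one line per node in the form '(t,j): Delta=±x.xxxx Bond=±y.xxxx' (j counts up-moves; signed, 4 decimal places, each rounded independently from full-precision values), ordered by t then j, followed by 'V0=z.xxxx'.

The replicating-portfolio and risk-neutral prices coincide; use p* = (1.14−0.69)/(1.22−0.69) = 0.8491 for the latter.
Terminal payoffs: V(3,0)=42.2852, V(3,1)=21.0893, V(3,2)=16.3877, V(3,3)=82.6512
  t=2,j=0: stock 39.9924 → up 48.7907 (V=21.0893), down 27.5948 (V=42.2852). Price 21.3058; hedge Δ=-1.0000, bond B=61.2982.
  t=2,j=1: stock 70.7112 → up 86.2677 (V=16.3877), down 48.7907 (V=21.0893). Price 14.9977; hedge Δ=-0.1255, bond B=23.8686.
  t=2,j=2: stock 125.0256 → up 152.5312 (V=82.6512), down 86.2677 (V=16.3877). Price 63.7274; hedge Δ=1.0000, bond B=-61.2982.
  t=1,j=0: stock 57.9600 → up 70.7112 (V=14.9977), down 39.9924 (V=21.3058). Price 13.9911; hedge Δ=-0.2054, bond B=25.8933.
  t=1,j=1: stock 102.4800 → up 125.0256 (V=63.7274), down 70.7112 (V=14.9977). Price 49.4491; hedge Δ=0.8972, bond B=-42.4937.
  t=0,j=0: stock 84.0000 → up 102.4800 (V=49.4491), down 57.9600 (V=13.9911). Price 38.6815; hedge Δ=0.7965, bond B=-28.2203.
The time-0 hedge costs 38.6815, which is the no-arbitrage price.

(0,0): Delta=0.7965 Bond=-28.2203
(1,0): Delta=-0.2054 Bond=25.8933
(1,1): Delta=0.8972 Bond=-42.4937
(2,0): Delta=-1.0000 Bond=61.2982
(2,1): Delta=-0.1255 Bond=23.8686
(2,2): Delta=1.0000 Bond=-61.2982
V0=38.6815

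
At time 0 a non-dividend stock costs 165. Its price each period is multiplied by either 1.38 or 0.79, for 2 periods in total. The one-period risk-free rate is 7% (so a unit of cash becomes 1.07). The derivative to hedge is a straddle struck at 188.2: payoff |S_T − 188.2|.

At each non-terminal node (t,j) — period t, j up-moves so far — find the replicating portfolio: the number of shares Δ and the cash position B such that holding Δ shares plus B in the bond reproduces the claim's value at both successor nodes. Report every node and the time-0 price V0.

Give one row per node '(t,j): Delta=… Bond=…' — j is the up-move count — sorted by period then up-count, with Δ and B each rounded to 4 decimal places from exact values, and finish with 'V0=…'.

No-arbitrage ⇒ martingale measure with p* = (R−d)/(u−d) = 0.4746.
At expiry t=2: V(2,0)=85.2235, V(2,1)=8.3170, V(2,2)=126.0260
Node (1,0) S=130.3500: V=(p*·8.3170+(1−p*)·85.2235)/1.07=45.5379; Δ=(8.3170−85.2235)/(179.8830−102.9765)=-1.0000; B=V−Δ·S=175.8879
Node (1,1) S=227.7000: V=(p*·126.0260+(1−p*)·8.3170)/1.07=59.9803; Δ=(126.0260−8.3170)/(314.2260−179.8830)=0.8762; B=V−Δ·S=-139.5265
Node (0,0) S=165.0000: V=(p*·59.9803+(1−p*)·45.5379)/1.07=48.9644; Δ=(59.9803−45.5379)/(227.7000−130.3500)=0.1484; B=V−Δ·S=24.4857
Root portfolio cost Δ·165+B reproduces V0=48.9644.

(0,0): Delta=0.1484 Bond=24.4857
(1,0): Delta=-1.0000 Bond=175.8879
(1,1): Delta=0.8762 Bond=-139.5265
V0=48.9644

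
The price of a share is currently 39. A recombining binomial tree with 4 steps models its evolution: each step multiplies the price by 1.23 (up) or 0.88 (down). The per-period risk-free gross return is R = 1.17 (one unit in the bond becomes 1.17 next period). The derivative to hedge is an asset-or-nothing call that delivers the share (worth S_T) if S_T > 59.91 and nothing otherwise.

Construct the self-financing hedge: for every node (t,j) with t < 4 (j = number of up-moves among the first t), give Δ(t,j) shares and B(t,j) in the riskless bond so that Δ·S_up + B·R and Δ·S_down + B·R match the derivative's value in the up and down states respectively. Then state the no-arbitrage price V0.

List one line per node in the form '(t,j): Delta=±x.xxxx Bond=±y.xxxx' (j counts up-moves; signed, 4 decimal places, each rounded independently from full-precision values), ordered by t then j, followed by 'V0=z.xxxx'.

Since d<R<u, set p* = (R−d)/(u−d) = 0.8286; price each node as the discounted p*-expectation of its children.
Payoff layer (t=4): V(4,0)=0.0000, V(4,1)=0.0000, V(4,2)=0.0000, V(4,3)=63.8650, V(4,4)=89.2658
  t=3,j=0: stock 26.5774 → up 32.6902 (V=0.0000), down 23.3881 (V=0.0000). Price 0.0000; hedge Δ=0.0000, bond B=0.0000.
  t=3,j=1: stock 37.1480 → up 45.6920 (V=0.0000), down 32.6902 (V=0.0000). Price 0.0000; hedge Δ=0.0000, bond B=0.0000.
  t=3,j=2: stock 51.9227 → up 63.8650 (V=63.8650), down 45.6920 (V=0.0000). Price 45.2279; hedge Δ=3.5143, bond B=-137.2434.
  t=3,j=3: stock 72.5738 → up 89.2658 (V=89.2658), down 63.8650 (V=63.8650). Price 72.5738; hedge Δ=1.0000, bond B=0.0000.
  t=2,j=0: stock 30.2016 → up 37.1480 (V=0.0000), down 26.5774 (V=0.0000). Price 0.0000; hedge Δ=0.0000, bond B=0.0000.
  t=2,j=1: stock 42.2136 → up 51.9227 (V=45.2279), down 37.1480 (V=0.0000). Price 32.0295; hedge Δ=3.0612, bond B=-97.1931.
  t=2,j=2: stock 59.0031 → up 72.5738 (V=72.5738), down 51.9227 (V=45.2279). Price 58.0222; hedge Δ=1.3242, bond B=-20.1089.
  t=1,j=0: stock 34.3200 → up 42.2136 (V=32.0295), down 30.2016 (V=0.0000). Price 22.6827; hedge Δ=2.6665, bond B=-68.8303.
  t=1,j=1: stock 47.9700 → up 59.0031 (V=58.0222), down 42.2136 (V=32.0295). Price 45.7832; hedge Δ=1.5481, bond B=-28.4815.
  t=0,j=0: stock 39.0000 → up 47.9700 (V=45.7832), down 34.3200 (V=22.6827). Price 35.7462; hedge Δ=1.6923, bond B=-30.2551.
Each (Δ,B) replicates both successor values, so the strategy is self-financing and V0 is arbitrage-free.

(0,0): Delta=1.6923 Bond=-30.2551
(1,0): Delta=2.6665 Bond=-68.8303
(1,1): Delta=1.5481 Bond=-28.4815
(2,0): Delta=0.0000 Bond=0.0000
(2,1): Delta=3.0612 Bond=-97.1931
(2,2): Delta=1.3242 Bond=-20.1089
(3,0): Delta=0.0000 Bond=0.0000
(3,1): Delta=0.0000 Bond=0.0000
(3,2): Delta=3.5143 Bond=-137.2434
(3,3): Delta=1.0000 Bond=0.0000
V0=35.7462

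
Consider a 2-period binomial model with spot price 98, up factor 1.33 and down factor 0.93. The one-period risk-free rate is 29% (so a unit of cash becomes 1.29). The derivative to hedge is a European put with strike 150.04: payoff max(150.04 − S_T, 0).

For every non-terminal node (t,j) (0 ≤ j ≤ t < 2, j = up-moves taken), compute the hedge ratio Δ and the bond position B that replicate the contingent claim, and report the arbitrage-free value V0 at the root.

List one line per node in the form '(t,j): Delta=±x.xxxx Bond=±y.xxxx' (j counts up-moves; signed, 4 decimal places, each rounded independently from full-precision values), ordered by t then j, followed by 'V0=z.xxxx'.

(0,0): Delta=-0.5851 Bond=60.8492
(1,0): Delta=-1.0000 Bond=116.3101
(1,1): Delta=-0.5529 Bond=74.2939
V0=3.5101

No-arbitrage ⇒ martingale measure with p* = (R−d)/(u−d) = 0.9000.
Terminal payoffs: V(2,0)=65.2798, V(2,1)=28.8238, V(2,2)=0.0000
(1,0): S=91.1400. Δ = (V_up−V_dn)/(S_up−S_dn) = (28.8238−65.2798)/(121.2162−84.7602) = -1.0000. V = [p*·28.8238 + (1−p*)·65.2798]/1.29 = 25.1701. B = V − Δ·S = 116.3101.
(1,1): S=130.3400. Δ = (V_up−V_dn)/(S_up−S_dn) = (0.0000−28.8238)/(173.3522−121.2162) = -0.5529. V = [p*·0.0000 + (1−p*)·28.8238]/1.29 = 2.2344. B = V − Δ·S = 74.2939.
(0,0): S=98.0000. Δ = (V_up−V_dn)/(S_up−S_dn) = (2.2344−25.1701)/(130.3400−91.1400) = -0.5851. V = [p*·2.2344 + (1−p*)·25.1701]/1.29 = 3.5101. B = V − Δ·S = 60.8492.
Root portfolio cost Δ·98+B reproduces V0=3.5101.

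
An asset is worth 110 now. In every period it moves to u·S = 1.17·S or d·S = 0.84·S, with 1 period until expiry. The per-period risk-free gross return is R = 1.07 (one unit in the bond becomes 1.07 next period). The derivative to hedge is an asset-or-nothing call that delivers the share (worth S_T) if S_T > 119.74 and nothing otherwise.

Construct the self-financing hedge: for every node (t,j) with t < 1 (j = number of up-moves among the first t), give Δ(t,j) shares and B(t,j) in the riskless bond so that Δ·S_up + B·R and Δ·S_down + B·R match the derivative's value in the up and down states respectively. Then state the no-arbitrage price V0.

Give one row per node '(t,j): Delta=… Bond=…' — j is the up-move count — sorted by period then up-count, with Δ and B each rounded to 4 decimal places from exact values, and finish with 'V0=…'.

(0,0): Delta=3.5455 Bond=-306.1682
V0=83.8318

The replicating-portfolio and risk-neutral prices coincide; use p* = (1.07−0.84)/(1.17−0.84) = 0.6970 for the latter.
Payoff layer (t=1): V(1,0)=0.0000, V(1,1)=128.7000
  t=0,j=0: stock 110.0000 → up 128.7000 (V=128.7000), down 92.4000 (V=0.0000). Price 83.8318; hedge Δ=3.5455, bond B=-306.1682.
Check: Δ(0,0)·S0 + B(0,0) = 83.8318 = V0.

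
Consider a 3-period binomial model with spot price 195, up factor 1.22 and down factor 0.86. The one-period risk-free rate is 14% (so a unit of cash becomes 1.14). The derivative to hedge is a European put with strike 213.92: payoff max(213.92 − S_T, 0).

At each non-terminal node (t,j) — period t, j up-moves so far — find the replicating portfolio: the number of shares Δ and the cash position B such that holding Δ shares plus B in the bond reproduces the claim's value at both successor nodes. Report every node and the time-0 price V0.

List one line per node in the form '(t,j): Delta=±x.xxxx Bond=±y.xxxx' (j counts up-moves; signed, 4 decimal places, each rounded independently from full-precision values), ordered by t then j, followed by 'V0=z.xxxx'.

Under the risk-neutral measure, an up-move has probability p* = (R−d)/(u−d) = 0.7778 and values discount at R = 1.14.
Terminal payoffs: V(3,0)=89.8891, V(3,1)=37.9692, V(3,2)=0.0000, V(3,3)=0.0000
Node (2,0) S=144.2220: V=(p*·37.9692+(1−p*)·89.8891)/1.14=43.4271; Δ=(37.9692−89.8891)/(175.9508−124.0309)=-1.0000; B=V−Δ·S=187.6491
Node (2,1) S=204.5940: V=(p*·0.0000+(1−p*)·37.9692)/1.14=7.4014; Δ=(0.0000−37.9692)/(249.6047−175.9508)=-0.5155; B=V−Δ·S=112.8713
Node (2,2) S=290.2380: V=(p*·0.0000+(1−p*)·0.0000)/1.14=0.0000; Δ=(0.0000−0.0000)/(354.0904−249.6047)=0.0000; B=V−Δ·S=0.0000
Node (1,0) S=167.7000: V=(p*·7.4014+(1−p*)·43.4271)/1.14=13.5150; Δ=(7.4014−43.4271)/(204.5940−144.2220)=-0.5967; B=V−Δ·S=113.5865
Node (1,1) S=237.9000: V=(p*·0.0000+(1−p*)·7.4014)/1.14=1.4428; Δ=(0.0000−7.4014)/(290.2380−204.5940)=-0.0864; B=V−Δ·S=22.0022
Node (0,0) S=195.0000: V=(p*·1.4428+(1−p*)·13.5150)/1.14=3.6188; Δ=(1.4428−13.5150)/(237.9000−167.7000)=-0.1720; B=V−Δ·S=37.1529
Check: Δ(0,0)·S0 + B(0,0) = 3.6188 = V0.

(0,0): Delta=-0.1720 Bond=37.1529
(1,0): Delta=-0.5967 Bond=113.5865
(1,1): Delta=-0.0864 Bond=22.0022
(2,0): Delta=-1.0000 Bond=187.6491
(2,1): Delta=-0.5155 Bond=112.8713
(2,2): Delta=0.0000 Bond=0.0000
V0=3.6188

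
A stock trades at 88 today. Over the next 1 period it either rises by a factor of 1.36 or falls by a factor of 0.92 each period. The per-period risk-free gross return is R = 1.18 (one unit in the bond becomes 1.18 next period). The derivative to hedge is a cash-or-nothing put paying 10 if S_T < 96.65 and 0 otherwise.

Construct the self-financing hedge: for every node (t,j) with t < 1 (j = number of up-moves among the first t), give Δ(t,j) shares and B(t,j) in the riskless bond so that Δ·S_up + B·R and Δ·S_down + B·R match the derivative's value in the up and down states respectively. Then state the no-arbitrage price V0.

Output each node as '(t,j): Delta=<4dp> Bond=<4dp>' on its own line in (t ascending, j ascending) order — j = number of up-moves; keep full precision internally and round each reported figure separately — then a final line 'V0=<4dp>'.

Under the risk-neutral measure, an up-move has probability p* = (R−d)/(u−d) = 0.5909 and values discount at R = 1.18.
Payoff layer (t=1): V(1,0)=10.0000, V(1,1)=0.0000
(0,0): S=88.0000. Δ = (V_up−V_dn)/(S_up−S_dn) = (0.0000−10.0000)/(119.6800−80.9600) = -0.2583. V = [p*·0.0000 + (1−p*)·10.0000]/1.18 = 3.4669. B = V − Δ·S = 26.1941.
The time-0 hedge costs 3.4669, which is the no-arbitrage price.

(0,0): Delta=-0.2583 Bond=26.1941
V0=3.4669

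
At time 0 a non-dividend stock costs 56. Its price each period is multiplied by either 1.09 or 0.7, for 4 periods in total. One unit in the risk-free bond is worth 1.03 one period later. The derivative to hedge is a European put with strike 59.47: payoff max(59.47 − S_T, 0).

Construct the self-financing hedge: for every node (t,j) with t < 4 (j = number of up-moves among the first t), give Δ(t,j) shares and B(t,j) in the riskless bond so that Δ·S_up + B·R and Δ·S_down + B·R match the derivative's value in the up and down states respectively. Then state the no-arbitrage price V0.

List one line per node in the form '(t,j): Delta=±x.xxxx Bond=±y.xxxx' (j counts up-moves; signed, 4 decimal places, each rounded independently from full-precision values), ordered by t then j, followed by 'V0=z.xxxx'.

The replicating-portfolio and risk-neutral prices coincide; use p* = (1.03−0.7)/(1.09−0.7) = 0.8462 for the latter.
Terminal values V(4,·): V(4,0)=46.0244, V(4,1)=38.5333, V(4,2)=26.8685, V(4,3)=8.7049, V(4,4)=0.0000
(3,0): S=19.2080. Δ = (V_up−V_dn)/(S_up−S_dn) = (38.5333−46.0244)/(20.9367−13.4456) = -1.0000. V = [p*·38.5333 + (1−p*)·46.0244]/1.03 = 38.5299. B = V − Δ·S = 57.7379.
(3,1): S=29.9096. Δ = (V_up−V_dn)/(S_up−S_dn) = (26.8685−38.5333)/(32.6015−20.9367) = -1.0000. V = [p*·26.8685 + (1−p*)·38.5333]/1.03 = 27.8283. B = V − Δ·S = 57.7379.
(3,2): S=46.5735. Δ = (V_up−V_dn)/(S_up−S_dn) = (8.7049−26.8685)/(50.7651−32.6015) = -1.0000. V = [p*·8.7049 + (1−p*)·26.8685]/1.03 = 11.1643. B = V − Δ·S = 57.7379.
(3,3): S=72.5216. Δ = (V_up−V_dn)/(S_up−S_dn) = (0.0000−8.7049)/(79.0486−50.7651) = -0.3078. V = [p*·0.0000 + (1−p*)·8.7049]/1.03 = 1.3002. B = V − Δ·S = 23.6204.
(2,0): S=27.4400. Δ = (V_up−V_dn)/(S_up−S_dn) = (27.8283−38.5299)/(29.9096−19.2080) = -1.0000. V = [p*·27.8283 + (1−p*)·38.5299]/1.03 = 28.6162. B = V − Δ·S = 56.0562.
(2,1): S=42.7280. Δ = (V_up−V_dn)/(S_up−S_dn) = (11.1643−27.8283)/(46.5735−29.9096) = -1.0000. V = [p*·11.1643 + (1−p*)·27.8283]/1.03 = 13.3282. B = V − Δ·S = 56.0562.
(2,2): S=66.5336. Δ = (V_up−V_dn)/(S_up−S_dn) = (1.3002−11.1643)/(72.5216−46.5735) = -0.3801. V = [p*·1.3002 + (1−p*)·11.1643]/1.03 = 2.7357. B = V − Δ·S = 28.0284.
(1,0): S=39.2000. Δ = (V_up−V_dn)/(S_up−S_dn) = (13.3282−28.6162)/(42.7280−27.4400) = -1.0000. V = [p*·13.3282 + (1−p*)·28.6162]/1.03 = 15.2235. B = V − Δ·S = 54.4235.
(1,1): S=61.0400. Δ = (V_up−V_dn)/(S_up−S_dn) = (2.7357−13.3282)/(66.5336−42.7280) = -0.4450. V = [p*·2.7357 + (1−p*)·13.3282]/1.03 = 4.2382. B = V − Δ·S = 31.3984.
(0,0): S=56.0000. Δ = (V_up−V_dn)/(S_up−S_dn) = (4.2382−15.2235)/(61.0400−39.2000) = -0.5030. V = [p*·4.2382 + (1−p*)·15.2235]/1.03 = 5.7555. B = V − Δ·S = 33.9230.
Self-financing check: at every node Δ·S+B equals the discounted successor values.

(0,0): Delta=-0.5030 Bond=33.9230
(1,0): Delta=-1.0000 Bond=54.4235
(1,1): Delta=-0.4450 Bond=31.3984
(2,0): Delta=-1.0000 Bond=56.0562
(2,1): Delta=-1.0000 Bond=56.0562
(2,2): Delta=-0.3801 Bond=28.0284
(3,0): Delta=-1.0000 Bond=57.7379
(3,1): Delta=-1.0000 Bond=57.7379
(3,2): Delta=-1.0000 Bond=57.7379
(3,3): Delta=-0.3078 Bond=23.6204
V0=5.7555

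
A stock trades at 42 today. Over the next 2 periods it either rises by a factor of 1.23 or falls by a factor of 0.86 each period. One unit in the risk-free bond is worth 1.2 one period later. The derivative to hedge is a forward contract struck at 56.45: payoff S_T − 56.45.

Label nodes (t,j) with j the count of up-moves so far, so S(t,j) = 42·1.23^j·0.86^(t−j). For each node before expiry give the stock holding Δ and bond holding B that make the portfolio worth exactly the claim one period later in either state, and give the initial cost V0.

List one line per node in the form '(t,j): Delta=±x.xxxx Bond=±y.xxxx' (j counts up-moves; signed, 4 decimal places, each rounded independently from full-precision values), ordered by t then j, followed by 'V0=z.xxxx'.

Since d<R<u, set p* = (R−d)/(u−d) = 0.9189; price each node as the discounted p*-expectation of its children.
At expiry t=2: V(2,0)=-25.3868, V(2,1)=-12.0224, V(2,2)=7.0918
(1,0): S=36.1200. Δ = (V_up−V_dn)/(S_up−S_dn) = (-12.0224−-25.3868)/(44.4276−31.0632) = 1.0000. V = [p*·-12.0224 + (1−p*)·-25.3868]/1.2 = -10.9217. B = V − Δ·S = -47.0417.
(1,1): S=51.6600. Δ = (V_up−V_dn)/(S_up−S_dn) = (7.0918−-12.0224)/(63.5418−44.4276) = 1.0000. V = [p*·7.0918 + (1−p*)·-12.0224]/1.2 = 4.6183. B = V − Δ·S = -47.0417.
(0,0): S=42.0000. Δ = (V_up−V_dn)/(S_up−S_dn) = (4.6183−-10.9217)/(51.6600−36.1200) = 1.0000. V = [p*·4.6183 + (1−p*)·-10.9217]/1.2 = 2.7986. B = V − Δ·S = -39.2014.
Root portfolio cost Δ·42+B reproduces V0=2.7986.

(0,0): Delta=1.0000 Bond=-39.2014
(1,0): Delta=1.0000 Bond=-47.0417
(1,1): Delta=1.0000 Bond=-47.0417
V0=2.7986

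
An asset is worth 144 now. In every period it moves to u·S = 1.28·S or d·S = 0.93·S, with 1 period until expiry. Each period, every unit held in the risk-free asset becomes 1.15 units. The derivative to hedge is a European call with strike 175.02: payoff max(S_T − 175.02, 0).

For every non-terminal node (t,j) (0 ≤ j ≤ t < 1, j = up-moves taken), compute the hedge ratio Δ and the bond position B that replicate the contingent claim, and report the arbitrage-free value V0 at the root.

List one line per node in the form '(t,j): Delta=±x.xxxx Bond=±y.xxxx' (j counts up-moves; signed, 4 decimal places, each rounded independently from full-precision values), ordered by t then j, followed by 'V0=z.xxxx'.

The replicating-portfolio and risk-neutral prices coincide; use p* = (1.15−0.93)/(1.28−0.93) = 0.6286 for the latter.
Terminal payoffs: V(1,0)=0.0000, V(1,1)=9.3000
Node (0,0) S=144.0000: V=(p*·9.3000+(1−p*)·0.0000)/1.15=5.0832; Δ=(9.3000−0.0000)/(184.3200−133.9200)=0.1845; B=V−Δ·S=-21.4882
Self-financing check: at every node Δ·S+B equals the discounted successor values.

(0,0): Delta=0.1845 Bond=-21.4882
V0=5.0832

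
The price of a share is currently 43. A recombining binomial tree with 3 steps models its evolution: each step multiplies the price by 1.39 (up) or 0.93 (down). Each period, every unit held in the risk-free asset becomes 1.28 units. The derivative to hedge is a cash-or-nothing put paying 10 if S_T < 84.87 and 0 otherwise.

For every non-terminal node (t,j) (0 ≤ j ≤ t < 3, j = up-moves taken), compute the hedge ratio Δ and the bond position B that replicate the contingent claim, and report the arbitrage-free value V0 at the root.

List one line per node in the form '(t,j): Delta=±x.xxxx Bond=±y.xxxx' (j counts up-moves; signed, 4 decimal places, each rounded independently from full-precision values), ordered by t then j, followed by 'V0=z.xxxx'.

(0,0): Delta=-0.1786 Bond=10.3494
(1,0): Delta=0.0000 Bond=6.1035
(1,1): Delta=-0.2162 Bond=15.4924
(2,0): Delta=0.0000 Bond=7.8125
(2,1): Delta=0.0000 Bond=7.8125
(2,2): Delta=-0.2617 Bond=23.6073
V0=2.6680

Since d<R<u, set p* = (R−d)/(u−d) = 0.7609; price each node as the discounted p*-expectation of its children.
At expiry t=3: V(3,0)=10.0000, V(3,1)=10.0000, V(3,2)=10.0000, V(3,3)=0.0000
  t=2,j=0: stock 37.1907 → up 51.6951 (V=10.0000), down 34.5874 (V=10.0000). Price 7.8125; hedge Δ=0.0000, bond B=7.8125.
  t=2,j=1: stock 55.5861 → up 77.2647 (V=10.0000), down 51.6951 (V=10.0000). Price 7.8125; hedge Δ=0.0000, bond B=7.8125.
  t=2,j=2: stock 83.0803 → up 115.4816 (V=0.0000), down 77.2647 (V=10.0000). Price 1.8682; hedge Δ=-0.2617, bond B=23.6073.
  t=1,j=0: stock 39.9900 → up 55.5861 (V=7.8125), down 37.1907 (V=7.8125). Price 6.1035; hedge Δ=0.0000, bond B=6.1035.
  t=1,j=1: stock 59.7700 → up 83.0803 (V=1.8682), down 55.5861 (V=7.8125). Price 2.5701; hedge Δ=-0.2162, bond B=15.4924.
  t=0,j=0: stock 43.0000 → up 59.7700 (V=2.5701), down 39.9900 (V=6.1035). Price 2.6680; hedge Δ=-0.1786, bond B=10.3494.
Self-financing check: at every node Δ·S+B equals the discounted successor values.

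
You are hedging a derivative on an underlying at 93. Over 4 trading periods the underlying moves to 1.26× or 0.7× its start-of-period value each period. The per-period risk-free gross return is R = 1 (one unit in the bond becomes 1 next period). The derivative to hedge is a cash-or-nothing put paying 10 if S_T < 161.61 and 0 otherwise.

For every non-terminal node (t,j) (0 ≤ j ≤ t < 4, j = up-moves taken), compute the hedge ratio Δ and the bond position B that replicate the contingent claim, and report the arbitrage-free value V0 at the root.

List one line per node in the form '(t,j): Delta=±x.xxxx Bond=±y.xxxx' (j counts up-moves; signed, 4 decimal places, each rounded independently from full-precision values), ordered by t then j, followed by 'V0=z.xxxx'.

(0,0): Delta=-0.0295 Bond=11.9218
(1,0): Delta=0.0000 Bond=10.0000
(1,1): Delta=-0.0437 Bond=13.5874
(2,0): Delta=0.0000 Bond=10.0000
(2,1): Delta=0.0000 Bond=10.0000
(2,2): Delta=-0.0648 Bond=16.6964
(3,0): Delta=0.0000 Bond=10.0000
(3,1): Delta=0.0000 Bond=10.0000
(3,2): Delta=0.0000 Bond=10.0000
(3,3): Delta=-0.0960 Bond=22.5000
V0=9.1764

No-arbitrage ⇒ martingale measure with p* = (R−d)/(u−d) = 0.5357.
At expiry t=4: V(4,0)=10.0000, V(4,1)=10.0000, V(4,2)=10.0000, V(4,3)=10.0000, V(4,4)=0.0000
Node (3,0) S=31.8990: V=(p*·10.0000+(1−p*)·10.0000)/1=10.0000; Δ=(10.0000−10.0000)/(40.1927−22.3293)=0.0000; B=V−Δ·S=10.0000
Node (3,1) S=57.4182: V=(p*·10.0000+(1−p*)·10.0000)/1=10.0000; Δ=(10.0000−10.0000)/(72.3469−40.1927)=0.0000; B=V−Δ·S=10.0000
Node (3,2) S=103.3528: V=(p*·10.0000+(1−p*)·10.0000)/1=10.0000; Δ=(10.0000−10.0000)/(130.2245−72.3469)=0.0000; B=V−Δ·S=10.0000
Node (3,3) S=186.0350: V=(p*·0.0000+(1−p*)·10.0000)/1=4.6429; Δ=(0.0000−10.0000)/(234.4041−130.2245)=-0.0960; B=V−Δ·S=22.5000
Node (2,0) S=45.5700: V=(p*·10.0000+(1−p*)·10.0000)/1=10.0000; Δ=(10.0000−10.0000)/(57.4182−31.8990)=0.0000; B=V−Δ·S=10.0000
Node (2,1) S=82.0260: V=(p*·10.0000+(1−p*)·10.0000)/1=10.0000; Δ=(10.0000−10.0000)/(103.3528−57.4182)=0.0000; B=V−Δ·S=10.0000
Node (2,2) S=147.6468: V=(p*·4.6429+(1−p*)·10.0000)/1=7.1301; Δ=(4.6429−10.0000)/(186.0350−103.3528)=-0.0648; B=V−Δ·S=16.6964
Node (1,0) S=65.1000: V=(p*·10.0000+(1−p*)·10.0000)/1=10.0000; Δ=(10.0000−10.0000)/(82.0260−45.5700)=0.0000; B=V−Δ·S=10.0000
Node (1,1) S=117.1800: V=(p*·7.1301+(1−p*)·10.0000)/1=8.4626; Δ=(7.1301−10.0000)/(147.6468−82.0260)=-0.0437; B=V−Δ·S=13.5874
Node (0,0) S=93.0000: V=(p*·8.4626+(1−p*)·10.0000)/1=9.1764; Δ=(8.4626−10.0000)/(117.1800−65.1000)=-0.0295; B=V−Δ·S=11.9218
Self-financing check: at every node Δ·S+B equals the discounted successor values.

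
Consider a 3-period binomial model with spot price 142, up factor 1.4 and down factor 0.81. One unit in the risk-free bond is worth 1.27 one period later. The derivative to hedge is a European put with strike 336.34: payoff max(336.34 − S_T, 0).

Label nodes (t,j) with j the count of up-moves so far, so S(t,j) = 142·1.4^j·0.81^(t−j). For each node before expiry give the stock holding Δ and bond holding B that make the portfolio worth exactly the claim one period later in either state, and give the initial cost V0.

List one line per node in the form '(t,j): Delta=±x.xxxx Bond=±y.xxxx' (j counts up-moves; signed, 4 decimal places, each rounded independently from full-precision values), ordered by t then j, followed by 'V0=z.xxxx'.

(0,0): Delta=-0.7602 Bond=142.4795
(1,0): Delta=-1.0000 Bond=208.5312
(1,1): Delta=-0.7210 Bond=173.1540
(2,0): Delta=-1.0000 Bond=264.8346
(2,1): Delta=-1.0000 Bond=264.8346
(2,2): Delta=-0.6754 Bond=207.2082
V0=34.5317

The replicating-portfolio and risk-neutral prices coincide; use p* = (1.27−0.81)/(1.4−0.81) = 0.7797 for the latter.
At expiry t=3: V(3,0)=260.8754, V(3,1)=205.9073, V(3,2)=110.9008, V(3,3)=0.0000
Node (2,0) S=93.1662: V=(p*·205.9073+(1−p*)·260.8754)/1.27=171.6684; Δ=(205.9073−260.8754)/(130.4327−75.4646)=-1.0000; B=V−Δ·S=264.8346
Node (2,1) S=161.0280: V=(p*·110.9008+(1−p*)·205.9073)/1.27=103.8066; Δ=(110.9008−205.9073)/(225.4392−130.4327)=-1.0000; B=V−Δ·S=264.8346
Node (2,2) S=278.3200: V=(p*·0.0000+(1−p*)·110.9008)/1.27=19.2408; Δ=(0.0000−110.9008)/(389.6480−225.4392)=-0.6754; B=V−Δ·S=207.2082
Node (1,0) S=115.0200: V=(p*·103.8066+(1−p*)·171.6684)/1.27=93.5112; Δ=(103.8066−171.6684)/(161.0280−93.1662)=-1.0000; B=V−Δ·S=208.5312
Node (1,1) S=198.8000: V=(p*·19.2408+(1−p*)·103.8066)/1.27=29.8220; Δ=(19.2408−103.8066)/(278.3200−161.0280)=-0.7210; B=V−Δ·S=173.1540
Node (0,0) S=142.0000: V=(p*·29.8220+(1−p*)·93.5112)/1.27=34.5317; Δ=(29.8220−93.5112)/(198.8000−115.0200)=-0.7602; B=V−Δ·S=142.4795
Each (Δ,B) replicates both successor values, so the strategy is self-financing and V0 is arbitrage-free.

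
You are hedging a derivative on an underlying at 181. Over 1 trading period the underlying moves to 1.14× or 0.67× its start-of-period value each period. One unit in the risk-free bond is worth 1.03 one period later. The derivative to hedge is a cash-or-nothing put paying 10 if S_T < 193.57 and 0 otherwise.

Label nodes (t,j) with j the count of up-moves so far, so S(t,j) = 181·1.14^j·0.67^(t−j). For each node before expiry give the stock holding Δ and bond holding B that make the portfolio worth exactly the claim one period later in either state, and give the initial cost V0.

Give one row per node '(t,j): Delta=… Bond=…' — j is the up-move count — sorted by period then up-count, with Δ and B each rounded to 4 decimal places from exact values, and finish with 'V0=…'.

(0,0): Delta=-0.1176 Bond=23.5489
V0=2.2723

Under the risk-neutral measure, an up-move has probability p* = (R−d)/(u−d) = 0.7660 and values discount at R = 1.03.
Terminal values V(1,·): V(1,0)=10.0000, V(1,1)=0.0000
Node (0,0) S=181.0000: V=(p*·0.0000+(1−p*)·10.0000)/1.03=2.2723; Δ=(0.0000−10.0000)/(206.3400−121.2700)=-0.1176; B=V−Δ·S=23.5489
Root portfolio cost Δ·181+B reproduces V0=2.2723.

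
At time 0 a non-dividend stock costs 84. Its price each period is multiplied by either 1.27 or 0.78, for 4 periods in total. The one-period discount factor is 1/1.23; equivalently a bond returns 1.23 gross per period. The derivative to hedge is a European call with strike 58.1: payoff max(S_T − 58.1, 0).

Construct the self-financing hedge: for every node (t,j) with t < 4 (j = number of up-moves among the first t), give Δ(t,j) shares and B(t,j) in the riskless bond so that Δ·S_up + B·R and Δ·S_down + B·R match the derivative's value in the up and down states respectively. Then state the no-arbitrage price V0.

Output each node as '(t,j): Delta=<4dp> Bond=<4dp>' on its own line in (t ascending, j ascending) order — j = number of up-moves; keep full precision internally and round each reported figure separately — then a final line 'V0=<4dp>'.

(0,0): Delta=0.9981 Bond=-25.2145
(1,0): Delta=0.9742 Bond=-29.4529
(1,1): Delta=0.9994 Bond=-31.1526
(2,0): Delta=0.7254 Bond=-23.5080
(2,1): Delta=0.9878 Bond=-37.3577
(2,2): Delta=1.0000 Bond=-38.4031
(3,0): Delta=0.0000 Bond=0.0000
(3,1): Delta=0.7650 Bond=-31.4850
(3,2): Delta=1.0000 Bond=-47.2358
(3,3): Delta=1.0000 Bond=-47.2358
V0=58.6233

Under the risk-neutral measure, an up-move has probability p* = (R−d)/(u−d) = 0.9184 and values discount at R = 1.23.
At expiry t=4: V(4,0)=0.0000, V(4,1)=0.0000, V(4,2)=24.3282, V(4,3)=76.1101, V(4,4)=160.4215
Node (3,0) S=39.8624: V=(p*·0.0000+(1−p*)·0.0000)/1.23=0.0000; Δ=(0.0000−0.0000)/(50.6252−31.0926)=0.0000; B=V−Δ·S=0.0000
Node (3,1) S=64.9041: V=(p*·24.3282+(1−p*)·0.0000)/1.23=18.1644; Δ=(24.3282−0.0000)/(82.4282−50.6252)=0.7650; B=V−Δ·S=-31.4850
Node (3,2) S=105.6772: V=(p*·76.1101+(1−p*)·24.3282)/1.23=58.4414; Δ=(76.1101−24.3282)/(134.2101−82.4282)=1.0000; B=V−Δ·S=-47.2358
Node (3,3) S=172.0642: V=(p*·160.4215+(1−p*)·76.1101)/1.23=124.8284; Δ=(160.4215−76.1101)/(218.5215−134.2101)=1.0000; B=V−Δ·S=-47.2358
Node (2,0) S=51.1056: V=(p*·18.1644+(1−p*)·0.0000)/1.23=13.5623; Δ=(18.1644−0.0000)/(64.9041−39.8624)=0.7254; B=V−Δ·S=-23.5080
Node (2,1) S=83.2104: V=(p*·58.4414+(1−p*)·18.1644)/1.23=44.8403; Δ=(58.4414−18.1644)/(105.6772−64.9041)=0.9878; B=V−Δ·S=-37.3577
Node (2,2) S=135.4836: V=(p*·124.8284+(1−p*)·58.4414)/1.23=97.0805; Δ=(124.8284−58.4414)/(172.0642−105.6772)=1.0000; B=V−Δ·S=-38.4031
Node (1,0) S=65.5200: V=(p*·44.8403+(1−p*)·13.5623)/1.23=34.3796; Δ=(44.8403−13.5623)/(83.2104−51.1056)=0.9742; B=V−Δ·S=-29.4529
Node (1,1) S=106.6800: V=(p*·97.0805+(1−p*)·44.8403)/1.23=75.4602; Δ=(97.0805−44.8403)/(135.4836−83.2104)=0.9994; B=V−Δ·S=-31.1526
Node (0,0) S=84.0000: V=(p*·75.4602+(1−p*)·34.3796)/1.23=58.6233; Δ=(75.4602−34.3796)/(106.6800−65.5200)=0.9981; B=V−Δ·S=-25.2145
Self-financing check: at every node Δ·S+B equals the discounted successor values.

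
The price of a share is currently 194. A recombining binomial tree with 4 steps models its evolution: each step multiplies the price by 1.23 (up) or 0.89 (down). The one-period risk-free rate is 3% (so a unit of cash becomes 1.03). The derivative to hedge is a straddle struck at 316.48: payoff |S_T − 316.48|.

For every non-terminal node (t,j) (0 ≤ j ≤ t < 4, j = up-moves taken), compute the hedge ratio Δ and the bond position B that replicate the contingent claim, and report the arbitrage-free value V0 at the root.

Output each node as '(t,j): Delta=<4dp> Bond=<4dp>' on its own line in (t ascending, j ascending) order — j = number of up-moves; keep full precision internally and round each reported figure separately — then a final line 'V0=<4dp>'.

(0,0): Delta=-0.7222 Bond=235.2217
(1,0): Delta=-0.9738 Bond=285.7108
(1,1): Delta=-0.4622 Bond=180.2319
(2,0): Delta=-1.0000 Bond=298.3128
(2,1): Delta=-0.9467 Bond=288.5242
(2,2): Delta=0.0386 Bond=38.6598
(3,0): Delta=-1.0000 Bond=307.2621
(3,1): Delta=-1.0000 Bond=307.2621
(3,2): Delta=-0.8915 Bond=282.7767
(3,3): Delta=1.0000 Bond=-307.2621
V0=95.1107

The replicating-portfolio and risk-neutral prices coincide; use p* = (1.03−0.89)/(1.23−0.89) = 0.4118 for the latter.
Terminal payoffs: V(4,0)=194.7601, V(4,1)=148.2603, V(4,2)=83.9966, V(4,3)=4.8173, V(4,4)=127.5601
  t=3,j=0: stock 136.7640 → up 168.2197 (V=148.2603), down 121.7199 (V=194.7601). Price 170.4981; hedge Δ=-1.0000, bond B=307.2621.
  t=3,j=1: stock 189.0109 → up 232.4834 (V=83.9966), down 168.2197 (V=148.2603). Price 118.2512; hedge Δ=-1.0000, bond B=307.2621.
  t=3,j=2: stock 261.2173 → up 321.2973 (V=4.8173), down 232.4834 (V=83.9966). Price 49.8965; hedge Δ=-0.8915, bond B=282.7767.
  t=3,j=3: stock 361.0082 → up 444.0401 (V=127.5601), down 321.2973 (V=4.8173). Price 53.7461; hedge Δ=1.0000, bond B=-307.2621.
  t=2,j=0: stock 153.6674 → up 189.0109 (V=118.2512), down 136.7640 (V=170.4981). Price 144.6454; hedge Δ=-1.0000, bond B=298.3128.
  t=2,j=1: stock 212.3718 → up 261.2173 (V=49.8965), down 189.0109 (V=118.2512). Price 87.4807; hedge Δ=-0.9467, bond B=288.5242.
  t=2,j=2: stock 293.5026 → up 361.0082 (V=53.7461), down 261.2173 (V=49.8965). Price 49.9821; hedge Δ=0.0386, bond B=38.6598.
  t=1,j=0: stock 172.6600 → up 212.3718 (V=87.4807), down 153.6674 (V=144.6454). Price 117.5796; hedge Δ=-0.9738, bond B=285.7108.
  t=1,j=1: stock 238.6200 → up 293.5026 (V=49.9821), down 212.3718 (V=87.4807). Price 69.9419; hedge Δ=-0.4622, bond B=180.2319.
  t=0,j=0: stock 194.0000 → up 238.6200 (V=69.9419), down 172.6600 (V=117.5796). Price 95.1107; hedge Δ=-0.7222, bond B=235.2217.
The time-0 hedge costs 95.1107, which is the no-arbitrage price.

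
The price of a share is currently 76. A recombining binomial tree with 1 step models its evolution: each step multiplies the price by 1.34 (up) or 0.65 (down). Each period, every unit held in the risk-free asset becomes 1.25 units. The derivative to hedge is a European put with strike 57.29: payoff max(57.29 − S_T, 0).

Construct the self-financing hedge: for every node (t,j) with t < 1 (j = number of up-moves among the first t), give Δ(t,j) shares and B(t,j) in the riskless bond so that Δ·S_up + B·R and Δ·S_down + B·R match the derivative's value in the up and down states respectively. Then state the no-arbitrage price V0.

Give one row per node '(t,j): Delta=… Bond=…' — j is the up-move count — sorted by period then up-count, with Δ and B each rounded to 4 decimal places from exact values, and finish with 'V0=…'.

(0,0): Delta=-0.1505 Bond=12.2581
V0=0.8233

The replicating-portfolio and risk-neutral prices coincide; use p* = (1.25−0.65)/(1.34−0.65) = 0.8696 for the latter.
Terminal values V(1,·): V(1,0)=7.8900, V(1,1)=0.0000
(0,0): S=76.0000. Δ = (V_up−V_dn)/(S_up−S_dn) = (0.0000−7.8900)/(101.8400−49.4000) = -0.1505. V = [p*·0.0000 + (1−p*)·7.8900]/1.25 = 0.8233. B = V − Δ·S = 12.2581.
The time-0 hedge costs 0.8233, which is the no-arbitrage price.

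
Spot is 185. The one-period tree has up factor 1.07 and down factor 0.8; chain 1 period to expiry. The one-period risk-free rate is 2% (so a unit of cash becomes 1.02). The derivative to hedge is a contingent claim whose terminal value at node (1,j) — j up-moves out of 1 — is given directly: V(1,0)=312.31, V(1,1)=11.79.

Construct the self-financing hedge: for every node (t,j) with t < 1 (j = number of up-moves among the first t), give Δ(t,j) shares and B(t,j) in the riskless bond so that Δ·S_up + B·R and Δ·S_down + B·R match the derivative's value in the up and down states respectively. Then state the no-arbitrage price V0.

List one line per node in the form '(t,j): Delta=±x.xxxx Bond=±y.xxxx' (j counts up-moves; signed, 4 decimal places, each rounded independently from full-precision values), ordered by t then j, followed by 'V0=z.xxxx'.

(0,0): Delta=-6.0164 Bond=1179.1565
V0=66.1195

No-arbitrage ⇒ martingale measure with p* = (R−d)/(u−d) = 0.8148.
Payoff layer (t=1): V(1,0)=312.3100, V(1,1)=11.7900
(0,0): S=185.0000. Δ = (V_up−V_dn)/(S_up−S_dn) = (11.7900−312.3100)/(197.9500−148.0000) = -6.0164. V = [p*·11.7900 + (1−p*)·312.3100]/1.02 = 66.1195. B = V − Δ·S = 1179.1565.
Check: Δ(0,0)·S0 + B(0,0) = 66.1195 = V0.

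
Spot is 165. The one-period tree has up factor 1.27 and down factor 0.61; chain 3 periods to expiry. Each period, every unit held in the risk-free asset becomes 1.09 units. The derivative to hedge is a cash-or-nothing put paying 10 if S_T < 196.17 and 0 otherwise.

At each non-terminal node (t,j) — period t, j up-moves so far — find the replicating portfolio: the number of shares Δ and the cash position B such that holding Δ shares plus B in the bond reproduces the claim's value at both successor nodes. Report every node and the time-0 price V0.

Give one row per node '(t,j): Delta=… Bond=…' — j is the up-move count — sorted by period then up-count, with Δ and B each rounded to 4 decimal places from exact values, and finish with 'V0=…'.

(0,0): Delta=-0.0409 Bond=11.4967
(1,0): Delta=0.0000 Bond=8.4168
(1,1): Delta=-0.0482 Bond=14.0744
(2,0): Delta=0.0000 Bond=9.1743
(2,1): Delta=0.0000 Bond=9.1743
(2,2): Delta=-0.0569 Bond=17.6536
V0=4.7515

Risk-neutral probability p* = (R−d)/(u−d) = (1.09−0.61)/(1.27−0.61) = 0.7273.
Terminal payoffs: V(3,0)=10.0000, V(3,1)=10.0000, V(3,2)=10.0000, V(3,3)=0.0000
Node (2,0) S=61.3965: V=(p*·10.0000+(1−p*)·10.0000)/1.09=9.1743; Δ=(10.0000−10.0000)/(77.9736−37.4519)=0.0000; B=V−Δ·S=9.1743
Node (2,1) S=127.8255: V=(p*·10.0000+(1−p*)·10.0000)/1.09=9.1743; Δ=(10.0000−10.0000)/(162.3384−77.9736)=0.0000; B=V−Δ·S=9.1743
Node (2,2) S=266.1285: V=(p*·0.0000+(1−p*)·10.0000)/1.09=2.5021; Δ=(0.0000−10.0000)/(337.9832−162.3384)=-0.0569; B=V−Δ·S=17.6536
Node (1,0) S=100.6500: V=(p*·9.1743+(1−p*)·9.1743)/1.09=8.4168; Δ=(9.1743−9.1743)/(127.8255−61.3965)=0.0000; B=V−Δ·S=8.4168
Node (1,1) S=209.5500: V=(p*·2.5021+(1−p*)·9.1743)/1.09=3.9649; Δ=(2.5021−9.1743)/(266.1285−127.8255)=-0.0482; B=V−Δ·S=14.0744
Node (0,0) S=165.0000: V=(p*·3.9649+(1−p*)·8.4168)/1.09=4.7515; Δ=(3.9649−8.4168)/(209.5500−100.6500)=-0.0409; B=V−Δ·S=11.4967
The time-0 hedge costs 4.7515, which is the no-arbitrage price.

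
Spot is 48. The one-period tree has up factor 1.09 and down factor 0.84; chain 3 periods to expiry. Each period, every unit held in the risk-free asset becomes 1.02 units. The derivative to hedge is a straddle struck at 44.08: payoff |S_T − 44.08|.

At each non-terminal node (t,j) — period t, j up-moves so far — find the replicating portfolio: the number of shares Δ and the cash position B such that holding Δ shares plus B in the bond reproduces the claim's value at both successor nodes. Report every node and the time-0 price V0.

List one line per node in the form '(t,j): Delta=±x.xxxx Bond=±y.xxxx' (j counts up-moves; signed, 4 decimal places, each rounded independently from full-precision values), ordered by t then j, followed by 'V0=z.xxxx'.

(0,0): Delta=0.4310 Bond=-11.2926
(1,0): Delta=-0.4644 Bond=24.5838
(1,1): Delta=0.6993 Bond=-25.5582
(2,0): Delta=-1.0000 Bond=43.2157
(2,1): Delta=-0.3039 Bond=18.0210
(2,2): Delta=1.0000 Bond=-43.2157
V0=9.3952

No-arbitrage ⇒ martingale measure with p* = (R−d)/(u−d) = 0.7200.
At expiry t=3: V(3,0)=15.6302, V(3,1)=7.1630, V(3,2)=3.8242, V(3,3)=18.0814
(2,0): S=33.8688. Δ = (V_up−V_dn)/(S_up−S_dn) = (7.1630−15.6302)/(36.9170−28.4498) = -1.0000. V = [p*·7.1630 + (1−p*)·15.6302]/1.02 = 9.3469. B = V − Δ·S = 43.2157.
(2,1): S=43.9488. Δ = (V_up−V_dn)/(S_up−S_dn) = (3.8242−7.1630)/(47.9042−36.9170) = -0.3039. V = [p*·3.8242 + (1−p*)·7.1630]/1.02 = 4.6657. B = V − Δ·S = 18.0210.
(2,2): S=57.0288. Δ = (V_up−V_dn)/(S_up−S_dn) = (18.0814−3.8242)/(62.1614−47.9042) = 1.0000. V = [p*·18.0814 + (1−p*)·3.8242]/1.02 = 13.8131. B = V − Δ·S = -43.2157.
(1,0): S=40.3200. Δ = (V_up−V_dn)/(S_up−S_dn) = (4.6657−9.3469)/(43.9488−33.8688) = -0.4644. V = [p*·4.6657 + (1−p*)·9.3469]/1.02 = 5.8593. B = V − Δ·S = 24.5838.
(1,1): S=52.3200. Δ = (V_up−V_dn)/(S_up−S_dn) = (13.8131−4.6657)/(57.0288−43.9488) = 0.6993. V = [p*·13.8131 + (1−p*)·4.6657]/1.02 = 11.0312. B = V − Δ·S = -25.5582.
(0,0): S=48.0000. Δ = (V_up−V_dn)/(S_up−S_dn) = (11.0312−5.8593)/(52.3200−40.3200) = 0.4310. V = [p*·11.0312 + (1−p*)·5.8593]/1.02 = 9.3952. B = V − Δ·S = -11.2926.
Check: Δ(0,0)·S0 + B(0,0) = 9.3952 = V0.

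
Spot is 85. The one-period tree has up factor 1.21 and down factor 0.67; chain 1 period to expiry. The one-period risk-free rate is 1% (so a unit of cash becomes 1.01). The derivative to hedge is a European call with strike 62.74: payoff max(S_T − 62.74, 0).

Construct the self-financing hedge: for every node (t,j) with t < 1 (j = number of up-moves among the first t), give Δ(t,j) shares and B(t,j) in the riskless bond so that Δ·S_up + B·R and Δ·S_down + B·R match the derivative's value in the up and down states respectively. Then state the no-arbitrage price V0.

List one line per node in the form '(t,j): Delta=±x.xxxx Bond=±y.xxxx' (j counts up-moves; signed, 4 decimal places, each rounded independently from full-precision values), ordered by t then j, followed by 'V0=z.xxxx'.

Under the risk-neutral measure, an up-move has probability p* = (R−d)/(u−d) = 0.6296 and values discount at R = 1.01.
Terminal values V(1,·): V(1,0)=0.0000, V(1,1)=40.1100
Node (0,0) S=85.0000: V=(p*·40.1100+(1−p*)·0.0000)/1.01=25.0044; Δ=(40.1100−0.0000)/(102.8500−56.9500)=0.8739; B=V−Δ·S=-49.2734
Each (Δ,B) replicates both successor values, so the strategy is self-financing and V0 is arbitrage-free.

(0,0): Delta=0.8739 Bond=-49.2734
V0=25.0044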